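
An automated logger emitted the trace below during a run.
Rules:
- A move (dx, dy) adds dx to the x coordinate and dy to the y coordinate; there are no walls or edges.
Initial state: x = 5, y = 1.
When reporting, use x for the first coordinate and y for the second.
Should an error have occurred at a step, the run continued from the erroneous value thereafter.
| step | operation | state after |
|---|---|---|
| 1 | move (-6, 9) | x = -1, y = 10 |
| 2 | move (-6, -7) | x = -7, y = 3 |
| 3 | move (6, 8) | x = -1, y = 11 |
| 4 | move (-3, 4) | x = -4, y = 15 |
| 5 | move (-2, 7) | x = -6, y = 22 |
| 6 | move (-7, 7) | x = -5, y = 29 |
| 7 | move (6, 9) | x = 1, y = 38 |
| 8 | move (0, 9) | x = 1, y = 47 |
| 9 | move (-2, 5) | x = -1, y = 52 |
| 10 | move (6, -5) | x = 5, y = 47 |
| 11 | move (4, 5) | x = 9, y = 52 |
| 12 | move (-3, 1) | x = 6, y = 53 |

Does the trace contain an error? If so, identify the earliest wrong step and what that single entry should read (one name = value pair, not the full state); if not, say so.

Recomputing the run from the initial state:
step 1: x = -1, y = 10
step 2: x = -7, y = 3
step 3: x = -1, y = 11
step 4: x = -4, y = 15
step 5: x = -6, y = 22
step 6: x = -13, y = 29
step 7: x = -7, y = 38
step 8: x = -7, y = 47
step 9: x = -9, y = 52
step 10: x = -3, y = 47
step 11: x = 1, y = 52
step 12: x = -2, y = 53
The first disagreement with the trace is at step 6, where the value should be x = -13.

step 6, x = -13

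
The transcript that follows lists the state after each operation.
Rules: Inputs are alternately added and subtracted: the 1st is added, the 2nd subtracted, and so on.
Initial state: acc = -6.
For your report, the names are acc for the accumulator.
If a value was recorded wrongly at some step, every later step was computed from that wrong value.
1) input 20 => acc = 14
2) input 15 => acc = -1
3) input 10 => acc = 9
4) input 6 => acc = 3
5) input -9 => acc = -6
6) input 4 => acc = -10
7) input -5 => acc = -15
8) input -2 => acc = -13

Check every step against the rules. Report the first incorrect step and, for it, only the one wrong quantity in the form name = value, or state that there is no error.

Step 1: acc = -6 + 20 = 14 — verified.
Step 2: acc = 14 - 15 = -1 — agrees with the transcript.
Step 3: acc = -1 + 10 = 9 — exactly as logged.
Step 4: acc = 9 - 6 = 3 — no discrepancy.
Step 5: acc = 3 + -9 = -6 — no discrepancy.
Step 6: acc = -6 - 4 = -10 — same as recorded.
Step 7: acc = -10 + -5 = -15 — in agreement.
Step 8: acc = -15 - -2 = -13 — checks out.
The recomputation confirms every line.

no error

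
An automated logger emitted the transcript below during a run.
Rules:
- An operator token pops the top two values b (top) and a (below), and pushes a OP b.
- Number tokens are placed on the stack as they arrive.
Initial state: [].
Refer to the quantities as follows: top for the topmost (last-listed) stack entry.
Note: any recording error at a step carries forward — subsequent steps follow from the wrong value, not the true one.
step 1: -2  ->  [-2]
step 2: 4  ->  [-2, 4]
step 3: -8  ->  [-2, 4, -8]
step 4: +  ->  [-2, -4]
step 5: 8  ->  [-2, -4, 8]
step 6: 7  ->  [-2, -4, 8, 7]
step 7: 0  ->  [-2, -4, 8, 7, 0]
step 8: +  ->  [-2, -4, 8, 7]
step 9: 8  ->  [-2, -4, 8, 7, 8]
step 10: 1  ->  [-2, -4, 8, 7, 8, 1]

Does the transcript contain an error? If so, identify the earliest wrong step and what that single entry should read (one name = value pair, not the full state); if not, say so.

1. push -2: top = -2 (agrees with the transcript)
2. push 4: top = 4 (in agreement)
3. push -8: top = -8 (consistent with the transcript)
4. 4 + -8 = -4 (exactly as logged)
5. push 8: top = 8 (agrees with the transcript)
6. push 7: top = 7 (matches)
7. push 0: top = 0 (consistent with the transcript)
8. 7 + 0 = 7 (verified)
9. push 8: top = 8 (checks out)
10. push 1: top = 1 (no discrepancy)
Every step is consistent.

no error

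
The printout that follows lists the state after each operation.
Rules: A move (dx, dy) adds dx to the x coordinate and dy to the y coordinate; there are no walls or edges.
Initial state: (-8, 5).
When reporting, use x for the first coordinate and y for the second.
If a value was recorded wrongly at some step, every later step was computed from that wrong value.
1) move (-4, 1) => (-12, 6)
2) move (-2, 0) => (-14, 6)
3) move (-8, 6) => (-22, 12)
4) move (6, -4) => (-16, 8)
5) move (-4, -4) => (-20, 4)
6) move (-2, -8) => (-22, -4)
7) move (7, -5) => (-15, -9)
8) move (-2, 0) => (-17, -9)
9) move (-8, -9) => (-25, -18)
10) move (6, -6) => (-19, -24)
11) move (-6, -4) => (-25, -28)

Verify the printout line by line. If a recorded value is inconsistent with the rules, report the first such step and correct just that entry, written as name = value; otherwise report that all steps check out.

1. x = -8 + (-4) = -12, y = 5 + (1) = 6 (confirmed correct)
2. x = -12 + (-2) = -14, y = 6 + (0) = 6 (same as recorded)
3. x = -14 + (-8) = -22, y = 6 + (6) = 12 (confirmed correct)
4. x = -22 + (6) = -16, y = 12 + (-4) = 8 (matches)
5. x = -16 + (-4) = -20, y = 8 + (-4) = 4 (exactly as logged)
6. x = -20 + (-2) = -22, y = 4 + (-8) = -4 (verified)
7. x = -22 + (7) = -15, y = -4 + (-5) = -9 (matches)
8. x = -15 + (-2) = -17, y = -9 + (0) = -9 (exactly as logged)
9. x = -17 + (-8) = -25, y = -9 + (-9) = -18 (checks out)
10. x = -25 + (6) = -19, y = -18 + (-6) = -24 (confirmed correct)
11. x = -19 + (-6) = -25, y = -24 + (-4) = -28 (verified)
All steps check out; nothing to correct.

no error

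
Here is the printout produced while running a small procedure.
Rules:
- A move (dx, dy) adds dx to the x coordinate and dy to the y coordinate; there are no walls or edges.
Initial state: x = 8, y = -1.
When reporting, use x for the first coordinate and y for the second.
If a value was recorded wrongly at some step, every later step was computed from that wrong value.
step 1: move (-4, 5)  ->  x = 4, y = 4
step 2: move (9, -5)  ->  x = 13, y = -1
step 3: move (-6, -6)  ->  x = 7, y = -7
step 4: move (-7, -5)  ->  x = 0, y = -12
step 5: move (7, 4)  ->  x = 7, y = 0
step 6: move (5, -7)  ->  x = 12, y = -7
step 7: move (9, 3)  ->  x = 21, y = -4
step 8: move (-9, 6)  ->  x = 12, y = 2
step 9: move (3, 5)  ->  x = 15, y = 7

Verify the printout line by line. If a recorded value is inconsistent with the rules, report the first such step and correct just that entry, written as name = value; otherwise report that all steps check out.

Step 1: x = 8 + (-4) = 4, y = -1 + (5) = 4 — confirmed correct.
Step 2: x = 4 + (9) = 13, y = 4 + (-5) = -1 — verified.
Step 3: x = 13 + (-6) = 7, y = -1 + (-6) = -7 — confirmed correct.
Step 4: x = 7 + (-7) = 0, y = -7 + (-5) = -12 — confirmed correct.
Step 5: x = 0 + (7) = 7, y = -12 + (4) = -8 — the printout has a different value.
Step 5 is the first one off; corrected, y = -8.

step 5, y = -8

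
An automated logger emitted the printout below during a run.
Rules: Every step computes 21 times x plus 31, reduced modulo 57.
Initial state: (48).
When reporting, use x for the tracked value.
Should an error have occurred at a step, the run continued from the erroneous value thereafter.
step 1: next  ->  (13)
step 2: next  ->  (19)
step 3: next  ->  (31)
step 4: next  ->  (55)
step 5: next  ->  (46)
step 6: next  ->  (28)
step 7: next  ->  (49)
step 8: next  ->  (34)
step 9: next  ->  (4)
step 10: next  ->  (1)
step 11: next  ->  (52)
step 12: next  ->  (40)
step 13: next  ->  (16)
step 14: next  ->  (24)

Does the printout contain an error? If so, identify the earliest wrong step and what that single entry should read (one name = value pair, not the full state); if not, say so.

step 14, x = 25

step 1: x = (21*48 + 31) mod 57 = 13 -> agrees with the printout
step 2: x = (21*13 + 31) mod 57 = 19 -> confirmed correct
step 3: x = (21*19 + 31) mod 57 = 31 -> checks out
step 4: x = (21*31 + 31) mod 57 = 55 -> consistent with the printout
step 5: x = (21*55 + 31) mod 57 = 46 -> no discrepancy
step 6: x = (21*46 + 31) mod 57 = 28 -> agrees with the printout
step 7: x = (21*28 + 31) mod 57 = 49 -> confirmed correct
step 8: x = (21*49 + 31) mod 57 = 34 -> consistent with the printout
step 9: x = (21*34 + 31) mod 57 = 4 -> in agreement
step 10: x = (21*4 + 31) mod 57 = 1 -> agrees with the printout
step 11: x = (21*1 + 31) mod 57 = 52 -> exactly as logged
step 12: x = (21*52 + 31) mod 57 = 40 -> checks out
step 13: x = (21*40 + 31) mod 57 = 16 -> in agreement
step 14: x = (21*16 + 31) mod 57 = 25 -> not what was recorded
That makes step 14 the first incorrect line — x = 25 is what it should show.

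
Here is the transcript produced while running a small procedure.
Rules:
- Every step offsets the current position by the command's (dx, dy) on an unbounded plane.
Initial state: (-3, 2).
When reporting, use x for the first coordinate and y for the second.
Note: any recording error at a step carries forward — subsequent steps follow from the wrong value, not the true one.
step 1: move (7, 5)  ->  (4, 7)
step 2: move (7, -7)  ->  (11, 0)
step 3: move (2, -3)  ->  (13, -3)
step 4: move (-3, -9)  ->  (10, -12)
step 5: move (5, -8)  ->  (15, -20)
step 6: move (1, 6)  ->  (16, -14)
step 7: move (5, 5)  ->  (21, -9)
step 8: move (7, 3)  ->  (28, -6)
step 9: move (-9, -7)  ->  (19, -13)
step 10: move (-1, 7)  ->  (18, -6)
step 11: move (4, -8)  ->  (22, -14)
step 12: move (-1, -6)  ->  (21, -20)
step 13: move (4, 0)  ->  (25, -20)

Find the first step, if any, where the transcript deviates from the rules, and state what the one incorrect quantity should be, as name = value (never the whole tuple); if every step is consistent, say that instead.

1. x = -3 + (7) = 4, y = 2 + (5) = 7 (verified)
2. x = 4 + (7) = 11, y = 7 + (-7) = 0 (confirmed correct)
3. x = 11 + (2) = 13, y = 0 + (-3) = -3 (confirmed correct)
4. x = 13 + (-3) = 10, y = -3 + (-9) = -12 (exactly as logged)
5. x = 10 + (5) = 15, y = -12 + (-8) = -20 (verified)
6. x = 15 + (1) = 16, y = -20 + (6) = -14 (no discrepancy)
7. x = 16 + (5) = 21, y = -14 + (5) = -9 (same as recorded)
8. x = 21 + (7) = 28, y = -9 + (3) = -6 (agrees with the transcript)
9. x = 28 + (-9) = 19, y = -6 + (-7) = -13 (exactly as logged)
10. x = 19 + (-1) = 18, y = -13 + (7) = -6 (agrees with the transcript)
11. x = 18 + (4) = 22, y = -6 + (-8) = -14 (in agreement)
12. x = 22 + (-1) = 21, y = -14 + (-6) = -20 (confirmed correct)
13. x = 21 + (4) = 25, y = -20 + (0) = -20 (consistent with the transcript)
The recomputation confirms every line.

no error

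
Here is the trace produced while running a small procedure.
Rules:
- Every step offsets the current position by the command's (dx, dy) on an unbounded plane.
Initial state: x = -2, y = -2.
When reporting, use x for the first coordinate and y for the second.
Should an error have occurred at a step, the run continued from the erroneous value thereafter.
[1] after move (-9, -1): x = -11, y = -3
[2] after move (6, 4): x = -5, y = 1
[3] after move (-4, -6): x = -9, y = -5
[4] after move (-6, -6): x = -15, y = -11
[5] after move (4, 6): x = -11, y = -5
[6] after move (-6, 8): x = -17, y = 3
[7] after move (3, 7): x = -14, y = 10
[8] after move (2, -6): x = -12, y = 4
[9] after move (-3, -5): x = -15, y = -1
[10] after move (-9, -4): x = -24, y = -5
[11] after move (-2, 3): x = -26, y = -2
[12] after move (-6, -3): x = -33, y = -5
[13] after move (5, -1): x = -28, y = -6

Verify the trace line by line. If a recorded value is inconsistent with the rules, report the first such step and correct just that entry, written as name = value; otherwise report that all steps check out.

step 12, x = -32

step 1: x = -2 + (-9) = -11, y = -2 + (-1) = -3 -> verified
step 2: x = -11 + (6) = -5, y = -3 + (4) = 1 -> confirmed correct
step 3: x = -5 + (-4) = -9, y = 1 + (-6) = -5 -> same as recorded
step 4: x = -9 + (-6) = -15, y = -5 + (-6) = -11 -> matches
step 5: x = -15 + (4) = -11, y = -11 + (6) = -5 -> in agreement
step 6: x = -11 + (-6) = -17, y = -5 + (8) = 3 -> same as recorded
step 7: x = -17 + (3) = -14, y = 3 + (7) = 10 -> checks out
step 8: x = -14 + (2) = -12, y = 10 + (-6) = 4 -> same as recorded
step 9: x = -12 + (-3) = -15, y = 4 + (-5) = -1 -> consistent with the trace
step 10: x = -15 + (-9) = -24, y = -1 + (-4) = -5 -> same as recorded
step 11: x = -24 + (-2) = -26, y = -5 + (3) = -2 -> no discrepancy
step 12: x = -26 + (-6) = -32, y = -2 + (-3) = -5 -> a discrepancy with the trace
So the first discrepancy is step 12, where the right value is x = -32.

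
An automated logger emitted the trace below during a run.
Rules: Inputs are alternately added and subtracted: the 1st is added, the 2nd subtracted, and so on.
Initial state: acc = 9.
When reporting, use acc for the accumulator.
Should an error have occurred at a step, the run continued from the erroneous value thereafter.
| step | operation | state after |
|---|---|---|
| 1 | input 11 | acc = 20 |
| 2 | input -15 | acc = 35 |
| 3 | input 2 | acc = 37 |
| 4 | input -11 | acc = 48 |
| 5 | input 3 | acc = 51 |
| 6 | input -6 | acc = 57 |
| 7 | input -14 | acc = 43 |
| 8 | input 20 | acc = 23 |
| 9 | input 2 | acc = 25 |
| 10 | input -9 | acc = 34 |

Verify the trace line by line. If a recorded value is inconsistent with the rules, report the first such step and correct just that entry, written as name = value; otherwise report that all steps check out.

no error

1. acc = 9 + 11 = 20 (confirmed correct)
2. acc = 20 - -15 = 35 (verified)
3. acc = 35 + 2 = 37 (matches)
4. acc = 37 - -11 = 48 (verified)
5. acc = 48 + 3 = 51 (matches)
6. acc = 51 - -6 = 57 (in agreement)
7. acc = 57 + -14 = 43 (checks out)
8. acc = 43 - 20 = 23 (verified)
9. acc = 23 + 2 = 25 (in agreement)
10. acc = 25 - -9 = 34 (no discrepancy)
The recomputation confirms every line.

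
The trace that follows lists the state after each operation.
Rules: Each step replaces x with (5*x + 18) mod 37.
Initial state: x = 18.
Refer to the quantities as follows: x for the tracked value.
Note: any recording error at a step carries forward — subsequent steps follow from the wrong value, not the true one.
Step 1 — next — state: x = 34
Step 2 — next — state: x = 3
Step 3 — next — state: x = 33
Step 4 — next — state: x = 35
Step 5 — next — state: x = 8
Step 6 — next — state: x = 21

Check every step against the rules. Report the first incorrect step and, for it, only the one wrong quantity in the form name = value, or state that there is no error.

no error

step 1: x = (5*18 + 18) mod 37 = 34 -> in agreement
step 2: x = (5*34 + 18) mod 37 = 3 -> checks out
step 3: x = (5*3 + 18) mod 37 = 33 -> in agreement
step 4: x = (5*33 + 18) mod 37 = 35 -> in agreement
step 5: x = (5*35 + 18) mod 37 = 8 -> exactly as logged
step 6: x = (5*8 + 18) mod 37 = 21 -> confirmed correct
The whole run recomputes cleanly — no discrepancies.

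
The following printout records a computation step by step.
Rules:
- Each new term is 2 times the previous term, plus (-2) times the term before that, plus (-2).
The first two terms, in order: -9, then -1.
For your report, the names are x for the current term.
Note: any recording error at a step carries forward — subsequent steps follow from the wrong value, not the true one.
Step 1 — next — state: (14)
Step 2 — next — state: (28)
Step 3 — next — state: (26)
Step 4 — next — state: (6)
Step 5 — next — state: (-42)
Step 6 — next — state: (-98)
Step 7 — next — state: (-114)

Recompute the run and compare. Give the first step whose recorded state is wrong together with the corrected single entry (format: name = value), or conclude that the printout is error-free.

step 4, x = -6

1. x = 2*(-1) + (-2)*(-9) + (-2) = 14 (same as recorded)
2. x = 2*(14) + (-2)*(-1) + (-2) = 28 (exactly as logged)
3. x = 2*(28) + (-2)*(14) + (-2) = 26 (same as recorded)
4. x = 2*(26) + (-2)*(28) + (-2) = -6 (first mismatch against the printout)
First incorrect step: 4; the correct value is x = -6.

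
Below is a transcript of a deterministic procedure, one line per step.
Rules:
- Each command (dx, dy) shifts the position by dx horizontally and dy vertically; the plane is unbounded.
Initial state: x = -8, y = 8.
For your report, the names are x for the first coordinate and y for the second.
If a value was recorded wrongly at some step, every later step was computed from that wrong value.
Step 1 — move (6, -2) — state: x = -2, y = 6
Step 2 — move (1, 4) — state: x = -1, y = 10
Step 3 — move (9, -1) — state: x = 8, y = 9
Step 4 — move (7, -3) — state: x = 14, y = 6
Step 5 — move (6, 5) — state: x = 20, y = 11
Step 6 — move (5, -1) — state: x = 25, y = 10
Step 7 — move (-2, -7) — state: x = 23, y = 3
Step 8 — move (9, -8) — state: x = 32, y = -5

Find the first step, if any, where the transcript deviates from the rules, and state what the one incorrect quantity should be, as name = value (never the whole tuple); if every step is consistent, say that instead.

Step 1: x = -8 + (6) = -2, y = 8 + (-2) = 6 — checks out.
Step 2: x = -2 + (1) = -1, y = 6 + (4) = 10 — confirmed correct.
Step 3: x = -1 + (9) = 8, y = 10 + (-1) = 9 — agrees with the transcript.
Step 4: x = 8 + (7) = 15, y = 9 + (-3) = 6 — the transcript disagrees here.
That makes step 4 the first incorrect line — x = 15 is what it should show.

step 4, x = 15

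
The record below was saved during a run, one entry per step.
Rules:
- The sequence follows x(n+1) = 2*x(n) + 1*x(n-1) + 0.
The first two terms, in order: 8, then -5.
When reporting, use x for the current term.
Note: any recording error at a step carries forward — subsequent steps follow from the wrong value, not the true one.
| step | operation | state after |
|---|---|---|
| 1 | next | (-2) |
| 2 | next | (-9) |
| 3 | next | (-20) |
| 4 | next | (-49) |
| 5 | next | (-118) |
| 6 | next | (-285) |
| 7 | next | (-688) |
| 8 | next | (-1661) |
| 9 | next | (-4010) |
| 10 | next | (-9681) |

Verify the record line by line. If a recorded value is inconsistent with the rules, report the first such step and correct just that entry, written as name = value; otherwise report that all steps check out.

Recomputing the run from the initial state:
step 1: x = -2
step 2: x = -9
step 3: x = -20
step 4: x = -49
step 5: x = -118
step 6: x = -285
step 7: x = -688
step 8: x = -1661
step 9: x = -4010
step 10: x = -9681
This matches the record at every step.

no error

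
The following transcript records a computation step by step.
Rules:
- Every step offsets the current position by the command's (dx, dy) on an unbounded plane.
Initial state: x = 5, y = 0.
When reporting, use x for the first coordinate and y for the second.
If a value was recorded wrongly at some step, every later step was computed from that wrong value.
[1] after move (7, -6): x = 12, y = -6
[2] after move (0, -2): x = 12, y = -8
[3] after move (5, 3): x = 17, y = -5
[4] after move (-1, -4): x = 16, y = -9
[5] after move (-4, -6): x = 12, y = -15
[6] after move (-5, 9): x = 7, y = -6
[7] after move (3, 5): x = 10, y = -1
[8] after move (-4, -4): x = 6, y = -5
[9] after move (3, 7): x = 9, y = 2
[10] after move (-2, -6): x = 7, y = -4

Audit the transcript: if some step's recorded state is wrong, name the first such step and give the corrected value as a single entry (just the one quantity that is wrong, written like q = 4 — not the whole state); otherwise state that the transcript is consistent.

Recomputing the run from the initial state:
step 1: x = 12, y = -6
step 2: x = 12, y = -8
step 3: x = 17, y = -5
step 4: x = 16, y = -9
step 5: x = 12, y = -15
step 6: x = 7, y = -6
step 7: x = 10, y = -1
step 8: x = 6, y = -5
step 9: x = 9, y = 2
step 10: x = 7, y = -4
This matches the transcript at every step.

no error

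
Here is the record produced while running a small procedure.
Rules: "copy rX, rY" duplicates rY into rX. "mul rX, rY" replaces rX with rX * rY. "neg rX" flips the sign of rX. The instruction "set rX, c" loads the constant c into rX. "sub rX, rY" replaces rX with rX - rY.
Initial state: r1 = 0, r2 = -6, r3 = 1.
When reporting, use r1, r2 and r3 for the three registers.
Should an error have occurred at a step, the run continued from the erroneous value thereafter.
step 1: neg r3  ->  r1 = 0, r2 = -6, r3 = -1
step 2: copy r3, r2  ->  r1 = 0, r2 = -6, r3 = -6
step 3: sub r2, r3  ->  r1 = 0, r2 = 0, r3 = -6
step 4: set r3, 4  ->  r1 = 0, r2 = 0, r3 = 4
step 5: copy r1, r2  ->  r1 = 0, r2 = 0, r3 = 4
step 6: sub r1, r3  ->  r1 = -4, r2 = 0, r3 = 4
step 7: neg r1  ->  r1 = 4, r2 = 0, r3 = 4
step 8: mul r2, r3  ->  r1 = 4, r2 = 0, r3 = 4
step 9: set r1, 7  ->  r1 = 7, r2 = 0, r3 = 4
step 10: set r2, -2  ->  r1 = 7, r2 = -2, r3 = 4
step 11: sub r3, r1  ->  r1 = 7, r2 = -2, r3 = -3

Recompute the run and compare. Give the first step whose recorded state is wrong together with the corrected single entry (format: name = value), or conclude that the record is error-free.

step 1: r3 = -(1) = -1 -> consistent with the record
step 2: r3 = -6 -> in agreement
step 3: r2 = -6 - -6 = 0 -> agrees with the record
step 4: r3 = 4 -> agrees with the record
step 5: r1 = 0 -> exactly as logged
step 6: r1 = 0 - 4 = -4 -> confirmed correct
step 7: r1 = -(-4) = 4 -> checks out
step 8: r2 = 0 * 4 = 0 -> no discrepancy
step 9: r1 = 7 -> matches
step 10: r2 = -2 -> verified
step 11: r3 = 4 - 7 = -3 -> no discrepancy
All steps check out; nothing to correct.

no error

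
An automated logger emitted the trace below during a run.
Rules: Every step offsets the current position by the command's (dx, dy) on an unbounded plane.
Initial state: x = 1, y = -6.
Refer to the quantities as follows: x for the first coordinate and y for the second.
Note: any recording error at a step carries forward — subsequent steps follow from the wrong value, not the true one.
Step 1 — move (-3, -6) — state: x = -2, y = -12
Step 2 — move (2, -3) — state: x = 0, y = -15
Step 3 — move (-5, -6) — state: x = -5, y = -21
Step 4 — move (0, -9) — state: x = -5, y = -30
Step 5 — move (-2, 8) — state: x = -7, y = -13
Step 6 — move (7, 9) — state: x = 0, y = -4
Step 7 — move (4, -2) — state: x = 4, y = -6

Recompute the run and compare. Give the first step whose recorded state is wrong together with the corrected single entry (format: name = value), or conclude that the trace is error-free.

step 5, y = -22

Recomputing the run from the initial state:
step 1: x = -2, y = -12
step 2: x = 0, y = -15
step 3: x = -5, y = -21
step 4: x = -5, y = -30
step 5: x = -7, y = -22
step 6: x = 0, y = -13
step 7: x = 4, y = -15
The first disagreement with the trace is at step 5, where the value should be y = -22.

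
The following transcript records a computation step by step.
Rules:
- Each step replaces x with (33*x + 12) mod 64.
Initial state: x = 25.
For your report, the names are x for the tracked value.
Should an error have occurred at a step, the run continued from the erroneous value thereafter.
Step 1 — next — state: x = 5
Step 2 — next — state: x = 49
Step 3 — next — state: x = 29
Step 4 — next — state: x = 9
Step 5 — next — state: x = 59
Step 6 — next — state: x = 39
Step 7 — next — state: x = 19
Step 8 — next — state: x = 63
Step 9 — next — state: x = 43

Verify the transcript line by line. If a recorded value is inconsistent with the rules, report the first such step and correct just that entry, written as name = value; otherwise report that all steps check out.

step 5, x = 53

Recomputing the run from the initial state:
step 1: x = 5
step 2: x = 49
step 3: x = 29
step 4: x = 9
step 5: x = 53
step 6: x = 33
step 7: x = 13
step 8: x = 57
step 9: x = 37
The first disagreement with the transcript is at step 5, where the value should be x = 53.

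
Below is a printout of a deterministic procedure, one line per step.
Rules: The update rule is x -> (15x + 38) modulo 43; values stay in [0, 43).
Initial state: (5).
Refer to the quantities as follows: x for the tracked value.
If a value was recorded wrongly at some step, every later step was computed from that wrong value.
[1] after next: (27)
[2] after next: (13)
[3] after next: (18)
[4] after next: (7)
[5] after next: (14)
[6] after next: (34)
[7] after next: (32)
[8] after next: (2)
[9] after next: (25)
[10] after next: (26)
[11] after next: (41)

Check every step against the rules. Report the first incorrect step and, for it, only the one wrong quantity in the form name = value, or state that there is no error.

Recomputing the run from the initial state:
step 1: x = 27
step 2: x = 13
step 3: x = 18
step 4: x = 7
step 5: x = 14
step 6: x = 33
step 7: x = 17
step 8: x = 35
step 9: x = 4
step 10: x = 12
step 11: x = 3
The first disagreement with the printout is at step 6, where the value should be x = 33.

step 6, x = 33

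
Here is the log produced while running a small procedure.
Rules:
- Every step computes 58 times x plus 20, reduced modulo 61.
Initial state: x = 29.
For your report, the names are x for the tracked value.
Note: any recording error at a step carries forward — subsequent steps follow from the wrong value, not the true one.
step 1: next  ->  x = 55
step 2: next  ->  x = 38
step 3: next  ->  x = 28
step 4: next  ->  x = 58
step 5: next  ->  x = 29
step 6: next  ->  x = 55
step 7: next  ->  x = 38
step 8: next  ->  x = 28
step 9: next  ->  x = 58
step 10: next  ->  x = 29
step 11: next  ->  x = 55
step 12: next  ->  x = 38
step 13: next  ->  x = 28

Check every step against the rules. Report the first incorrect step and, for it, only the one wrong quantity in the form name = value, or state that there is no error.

no error

Recomputing the run from the initial state:
step 1: x = 55
step 2: x = 38
step 3: x = 28
step 4: x = 58
step 5: x = 29
step 6: x = 55
step 7: x = 38
step 8: x = 28
step 9: x = 58
step 10: x = 29
step 11: x = 55
step 12: x = 38
step 13: x = 28
This matches the log at every step.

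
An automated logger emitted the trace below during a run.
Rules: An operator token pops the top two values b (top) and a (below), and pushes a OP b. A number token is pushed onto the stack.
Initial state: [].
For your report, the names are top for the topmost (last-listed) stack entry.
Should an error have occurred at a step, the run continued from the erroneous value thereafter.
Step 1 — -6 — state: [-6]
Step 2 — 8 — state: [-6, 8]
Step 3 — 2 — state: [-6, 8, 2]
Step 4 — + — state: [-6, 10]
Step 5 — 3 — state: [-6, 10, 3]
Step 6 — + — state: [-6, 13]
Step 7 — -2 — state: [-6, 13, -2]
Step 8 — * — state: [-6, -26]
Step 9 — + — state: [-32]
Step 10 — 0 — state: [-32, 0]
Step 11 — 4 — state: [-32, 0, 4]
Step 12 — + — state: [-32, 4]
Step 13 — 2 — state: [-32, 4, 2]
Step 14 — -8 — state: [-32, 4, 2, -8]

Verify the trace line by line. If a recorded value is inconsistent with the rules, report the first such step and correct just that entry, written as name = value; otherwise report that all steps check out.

1. push -6: top = -6 (consistent with the trace)
2. push 8: top = 8 (in agreement)
3. push 2: top = 2 (verified)
4. 8 + 2 = 10 (agrees with the trace)
5. push 3: top = 3 (matches)
6. 10 + 3 = 13 (verified)
7. push -2: top = -2 (confirmed correct)
8. 13 * -2 = -26 (same as recorded)
9. -6 + -26 = -32 (in agreement)
10. push 0: top = 0 (checks out)
11. push 4: top = 4 (exactly as logged)
12. 0 + 4 = 4 (agrees with the trace)
13. push 2: top = 2 (same as recorded)
14. push -8: top = -8 (confirmed correct)
No step deviates from the rules.

no error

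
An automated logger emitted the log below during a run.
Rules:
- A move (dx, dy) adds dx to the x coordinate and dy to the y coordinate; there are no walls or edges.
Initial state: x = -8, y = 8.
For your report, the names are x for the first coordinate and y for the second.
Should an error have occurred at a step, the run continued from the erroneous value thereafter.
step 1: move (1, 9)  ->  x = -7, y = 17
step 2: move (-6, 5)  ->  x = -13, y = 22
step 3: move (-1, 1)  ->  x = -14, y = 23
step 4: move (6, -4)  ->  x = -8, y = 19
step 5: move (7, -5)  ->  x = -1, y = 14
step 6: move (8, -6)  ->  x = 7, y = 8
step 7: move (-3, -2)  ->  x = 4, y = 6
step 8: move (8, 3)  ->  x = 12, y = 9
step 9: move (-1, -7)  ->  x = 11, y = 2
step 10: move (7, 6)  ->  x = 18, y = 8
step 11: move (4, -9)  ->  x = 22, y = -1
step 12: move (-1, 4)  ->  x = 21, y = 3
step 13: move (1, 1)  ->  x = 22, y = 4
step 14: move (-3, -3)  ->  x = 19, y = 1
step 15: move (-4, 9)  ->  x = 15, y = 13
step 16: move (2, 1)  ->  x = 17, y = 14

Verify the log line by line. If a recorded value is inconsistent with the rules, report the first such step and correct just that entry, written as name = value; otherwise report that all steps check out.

Recomputing the run from the initial state:
step 1: x = -7, y = 17
step 2: x = -13, y = 22
step 3: x = -14, y = 23
step 4: x = -8, y = 19
step 5: x = -1, y = 14
step 6: x = 7, y = 8
step 7: x = 4, y = 6
step 8: x = 12, y = 9
step 9: x = 11, y = 2
step 10: x = 18, y = 8
step 11: x = 22, y = -1
step 12: x = 21, y = 3
step 13: x = 22, y = 4
step 14: x = 19, y = 1
step 15: x = 15, y = 10
step 16: x = 17, y = 11
The first disagreement with the log is at step 15, where the value should be y = 10.

step 15, y = 10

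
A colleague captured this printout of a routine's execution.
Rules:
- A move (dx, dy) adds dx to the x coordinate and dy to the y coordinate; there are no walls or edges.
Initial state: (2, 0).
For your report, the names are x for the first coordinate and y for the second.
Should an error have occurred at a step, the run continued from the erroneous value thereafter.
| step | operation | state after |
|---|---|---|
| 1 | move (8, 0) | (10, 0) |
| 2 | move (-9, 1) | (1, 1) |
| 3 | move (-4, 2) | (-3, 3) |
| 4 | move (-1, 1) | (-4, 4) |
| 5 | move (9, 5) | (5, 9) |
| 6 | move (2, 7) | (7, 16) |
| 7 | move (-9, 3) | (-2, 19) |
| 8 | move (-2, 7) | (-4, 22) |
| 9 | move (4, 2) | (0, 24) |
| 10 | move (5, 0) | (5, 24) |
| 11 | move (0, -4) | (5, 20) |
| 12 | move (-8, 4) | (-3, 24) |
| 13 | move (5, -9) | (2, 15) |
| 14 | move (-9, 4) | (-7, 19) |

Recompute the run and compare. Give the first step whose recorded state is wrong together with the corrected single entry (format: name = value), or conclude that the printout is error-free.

Recomputing the run from the initial state:
step 1: x = 10, y = 0
step 2: x = 1, y = 1
step 3: x = -3, y = 3
step 4: x = -4, y = 4
step 5: x = 5, y = 9
step 6: x = 7, y = 16
step 7: x = -2, y = 19
step 8: x = -4, y = 26
step 9: x = 0, y = 28
step 10: x = 5, y = 28
step 11: x = 5, y = 24
step 12: x = -3, y = 28
step 13: x = 2, y = 19
step 14: x = -7, y = 23
The first disagreement with the printout is at step 8, where the value should be y = 26.

step 8, y = 26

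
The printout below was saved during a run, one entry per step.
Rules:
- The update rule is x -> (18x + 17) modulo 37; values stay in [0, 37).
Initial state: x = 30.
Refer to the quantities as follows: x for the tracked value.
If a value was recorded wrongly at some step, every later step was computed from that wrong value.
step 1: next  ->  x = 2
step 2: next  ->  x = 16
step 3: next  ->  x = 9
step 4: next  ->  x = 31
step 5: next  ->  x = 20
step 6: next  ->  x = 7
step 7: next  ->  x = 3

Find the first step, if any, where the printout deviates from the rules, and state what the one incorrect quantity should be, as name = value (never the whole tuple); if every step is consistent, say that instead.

step 7, x = 32

Recomputing the run from the initial state:
step 1: x = 2
step 2: x = 16
step 3: x = 9
step 4: x = 31
step 5: x = 20
step 6: x = 7
step 7: x = 32
The first disagreement with the printout is at step 7, where the value should be x = 32.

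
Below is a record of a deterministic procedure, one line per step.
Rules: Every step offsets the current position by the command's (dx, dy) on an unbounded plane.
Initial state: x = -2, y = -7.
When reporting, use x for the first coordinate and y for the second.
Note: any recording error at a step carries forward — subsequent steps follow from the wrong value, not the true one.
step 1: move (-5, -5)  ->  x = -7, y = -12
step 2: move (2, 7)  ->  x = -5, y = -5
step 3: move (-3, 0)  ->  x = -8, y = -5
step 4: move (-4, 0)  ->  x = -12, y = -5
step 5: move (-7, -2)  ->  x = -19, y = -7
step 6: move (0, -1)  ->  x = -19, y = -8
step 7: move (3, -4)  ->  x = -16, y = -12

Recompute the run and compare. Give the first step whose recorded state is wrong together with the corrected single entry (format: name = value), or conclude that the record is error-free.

no error

Recomputing the run from the initial state:
step 1: x = -7, y = -12
step 2: x = -5, y = -5
step 3: x = -8, y = -5
step 4: x = -12, y = -5
step 5: x = -19, y = -7
step 6: x = -19, y = -8
step 7: x = -16, y = -12
This matches the record at every step.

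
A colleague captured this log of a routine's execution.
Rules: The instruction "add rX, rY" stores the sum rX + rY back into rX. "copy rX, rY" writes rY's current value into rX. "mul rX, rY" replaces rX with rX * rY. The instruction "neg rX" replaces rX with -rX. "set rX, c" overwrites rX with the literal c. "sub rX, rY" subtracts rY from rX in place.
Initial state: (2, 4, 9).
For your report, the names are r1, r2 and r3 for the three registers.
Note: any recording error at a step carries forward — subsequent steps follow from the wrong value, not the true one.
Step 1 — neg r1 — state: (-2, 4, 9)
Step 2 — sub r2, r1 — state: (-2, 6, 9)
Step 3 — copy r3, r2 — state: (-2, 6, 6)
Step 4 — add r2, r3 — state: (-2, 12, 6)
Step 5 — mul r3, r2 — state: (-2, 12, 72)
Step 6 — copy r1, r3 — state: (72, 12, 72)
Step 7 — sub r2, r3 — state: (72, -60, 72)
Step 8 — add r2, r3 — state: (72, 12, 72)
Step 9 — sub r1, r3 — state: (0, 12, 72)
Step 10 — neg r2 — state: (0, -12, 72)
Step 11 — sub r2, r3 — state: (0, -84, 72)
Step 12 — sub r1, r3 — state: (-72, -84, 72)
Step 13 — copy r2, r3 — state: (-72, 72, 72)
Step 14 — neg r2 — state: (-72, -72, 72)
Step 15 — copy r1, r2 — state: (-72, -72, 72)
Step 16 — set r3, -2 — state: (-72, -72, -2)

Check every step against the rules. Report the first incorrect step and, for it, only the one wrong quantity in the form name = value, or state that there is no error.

Recomputing the run from the initial state:
step 1: r1 = -2, r2 = 4, r3 = 9
step 2: r1 = -2, r2 = 6, r3 = 9
step 3: r1 = -2, r2 = 6, r3 = 6
step 4: r1 = -2, r2 = 12, r3 = 6
step 5: r1 = -2, r2 = 12, r3 = 72
step 6: r1 = 72, r2 = 12, r3 = 72
step 7: r1 = 72, r2 = -60, r3 = 72
step 8: r1 = 72, r2 = 12, r3 = 72
step 9: r1 = 0, r2 = 12, r3 = 72
step 10: r1 = 0, r2 = -12, r3 = 72
step 11: r1 = 0, r2 = -84, r3 = 72
step 12: r1 = -72, r2 = -84, r3 = 72
step 13: r1 = -72, r2 = 72, r3 = 72
step 14: r1 = -72, r2 = -72, r3 = 72
step 15: r1 = -72, r2 = -72, r3 = 72
step 16: r1 = -72, r2 = -72, r3 = -2
This matches the log at every step.

no error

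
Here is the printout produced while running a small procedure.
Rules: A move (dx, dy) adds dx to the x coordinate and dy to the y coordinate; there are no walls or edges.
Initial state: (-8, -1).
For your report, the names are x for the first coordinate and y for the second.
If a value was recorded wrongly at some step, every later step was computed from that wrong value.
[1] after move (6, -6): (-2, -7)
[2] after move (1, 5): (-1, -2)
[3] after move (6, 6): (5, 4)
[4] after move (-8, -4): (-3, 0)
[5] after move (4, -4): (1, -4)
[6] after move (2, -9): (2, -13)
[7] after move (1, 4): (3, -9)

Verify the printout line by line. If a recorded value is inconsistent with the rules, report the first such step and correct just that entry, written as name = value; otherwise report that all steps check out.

Step 1: x = -8 + (6) = -2, y = -1 + (-6) = -7 — consistent with the printout.
Step 2: x = -2 + (1) = -1, y = -7 + (5) = -2 — checks out.
Step 3: x = -1 + (6) = 5, y = -2 + (6) = 4 — checks out.
Step 4: x = 5 + (-8) = -3, y = 4 + (-4) = 0 — same as recorded.
Step 5: x = -3 + (4) = 1, y = 0 + (-4) = -4 — consistent with the printout.
Step 6: x = 1 + (2) = 3, y = -4 + (-9) = -13 — the printout disagrees here.
That makes step 6 the first incorrect line — x = 3 is what it should show.

step 6, x = 3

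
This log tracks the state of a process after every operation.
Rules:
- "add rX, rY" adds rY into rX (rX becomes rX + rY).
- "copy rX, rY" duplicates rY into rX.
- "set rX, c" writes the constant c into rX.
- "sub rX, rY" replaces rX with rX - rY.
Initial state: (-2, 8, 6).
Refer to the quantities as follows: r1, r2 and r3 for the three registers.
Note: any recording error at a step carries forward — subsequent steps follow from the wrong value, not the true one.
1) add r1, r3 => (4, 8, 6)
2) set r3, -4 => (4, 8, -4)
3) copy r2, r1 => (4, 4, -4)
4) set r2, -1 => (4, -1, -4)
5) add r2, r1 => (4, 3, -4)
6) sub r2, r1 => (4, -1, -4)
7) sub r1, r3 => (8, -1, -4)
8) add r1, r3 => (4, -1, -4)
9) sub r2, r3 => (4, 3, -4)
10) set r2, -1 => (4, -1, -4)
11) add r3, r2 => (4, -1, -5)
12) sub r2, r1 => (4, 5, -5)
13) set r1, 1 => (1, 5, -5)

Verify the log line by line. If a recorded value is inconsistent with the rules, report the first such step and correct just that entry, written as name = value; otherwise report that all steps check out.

step 12, r2 = -5

step 1: r1 = -2 + 6 = 4 -> no discrepancy
step 2: r3 = -4 -> same as recorded
step 3: r2 = 4 -> exactly as logged
step 4: r2 = -1 -> checks out
step 5: r2 = -1 + 4 = 3 -> agrees with the log
step 6: r2 = 3 - 4 = -1 -> matches
step 7: r1 = 4 - -4 = 8 -> exactly as logged
step 8: r1 = 8 + -4 = 4 -> confirmed correct
step 9: r2 = -1 - -4 = 3 -> confirmed correct
step 10: r2 = -1 -> no discrepancy
step 11: r3 = -4 + -1 = -5 -> in agreement
step 12: r2 = -1 - 4 = -5 -> first mismatch against the log
Conclusion: step 12 carries the first error; the entry should be r2 = -5.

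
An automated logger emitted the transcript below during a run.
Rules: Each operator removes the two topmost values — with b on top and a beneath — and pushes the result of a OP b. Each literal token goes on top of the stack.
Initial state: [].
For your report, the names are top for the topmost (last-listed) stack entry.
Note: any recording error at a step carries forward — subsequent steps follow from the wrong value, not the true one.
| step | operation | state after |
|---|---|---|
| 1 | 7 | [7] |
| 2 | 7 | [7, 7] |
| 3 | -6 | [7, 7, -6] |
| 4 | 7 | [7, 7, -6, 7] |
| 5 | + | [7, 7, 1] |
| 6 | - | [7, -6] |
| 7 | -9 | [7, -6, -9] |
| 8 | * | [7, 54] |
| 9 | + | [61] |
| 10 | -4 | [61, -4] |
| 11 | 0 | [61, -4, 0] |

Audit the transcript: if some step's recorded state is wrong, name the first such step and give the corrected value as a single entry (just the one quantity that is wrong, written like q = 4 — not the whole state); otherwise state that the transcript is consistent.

step 1: push 7: top = 7 -> same as recorded
step 2: push 7: top = 7 -> exactly as logged
step 3: push -6: top = -6 -> same as recorded
step 4: push 7: top = 7 -> consistent with the transcript
step 5: -6 + 7 = 1 -> consistent with the transcript
step 6: 7 - 1 = 6 -> the transcript disagrees here
First incorrect step: 6; the correct value is top = 6.

step 6, top = 6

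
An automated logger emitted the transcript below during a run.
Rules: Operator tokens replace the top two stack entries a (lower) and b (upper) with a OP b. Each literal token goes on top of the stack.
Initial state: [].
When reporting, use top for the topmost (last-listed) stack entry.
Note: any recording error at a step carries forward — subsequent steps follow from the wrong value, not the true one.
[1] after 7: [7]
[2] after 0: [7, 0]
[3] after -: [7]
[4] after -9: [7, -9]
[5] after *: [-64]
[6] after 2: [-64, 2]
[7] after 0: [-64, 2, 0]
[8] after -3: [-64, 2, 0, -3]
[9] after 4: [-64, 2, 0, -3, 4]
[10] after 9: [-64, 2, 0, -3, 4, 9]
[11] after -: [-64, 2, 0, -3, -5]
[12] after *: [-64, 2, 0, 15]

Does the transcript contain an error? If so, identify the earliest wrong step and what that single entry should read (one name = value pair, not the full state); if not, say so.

step 5, top = -63

step 1: push 7: top = 7 -> checks out
step 2: push 0: top = 0 -> verified
step 3: 7 - 0 = 7 -> no discrepancy
step 4: push -9: top = -9 -> checks out
step 5: 7 * -9 = -63 -> a discrepancy with the transcript
Step 5 is the first one off; corrected, top = -63.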